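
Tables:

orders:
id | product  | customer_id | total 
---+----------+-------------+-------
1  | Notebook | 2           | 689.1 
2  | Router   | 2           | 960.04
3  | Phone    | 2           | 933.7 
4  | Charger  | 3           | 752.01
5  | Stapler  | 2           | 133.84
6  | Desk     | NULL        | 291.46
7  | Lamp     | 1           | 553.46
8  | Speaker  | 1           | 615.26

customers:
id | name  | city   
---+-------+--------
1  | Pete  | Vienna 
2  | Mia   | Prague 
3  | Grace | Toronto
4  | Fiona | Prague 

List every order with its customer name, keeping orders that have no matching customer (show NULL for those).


LEFT JOIN keeps every row from orders (the left table); where customer_id has no match in customers, the customer columns become NULL. Walk through each order:
  - order 1 (Notebook): customer_id=2 -> matches Mia
  - order 2 (Router): customer_id=2 -> matches Mia
  - order 3 (Phone): customer_id=2 -> matches Mia
  - order 4 (Charger): customer_id=3 -> matches Grace
  - order 5 (Stapler): customer_id=2 -> matches Mia
  - order 6 (Desk): customer_id=NULL, no match -> kept with NULL
  - order 7 (Lamp): customer_id=1 -> matches Pete
  - order 8 (Speaker): customer_id=1 -> matches Pete
All 8 rows appear; 1 has NULL customer.

SQL:
SELECT a.product, b.name AS customer
FROM orders a
LEFT JOIN customers b ON a.customer_id = b.id

Result:
product  | customer
---------+---------
Notebook | Mia     
Router   | Mia     
Phone    | Mia     
Charger  | Grace   
Stapler  | Mia     
Desk     | NULL    
Lamp     | Pete    
Speaker  | Pete    


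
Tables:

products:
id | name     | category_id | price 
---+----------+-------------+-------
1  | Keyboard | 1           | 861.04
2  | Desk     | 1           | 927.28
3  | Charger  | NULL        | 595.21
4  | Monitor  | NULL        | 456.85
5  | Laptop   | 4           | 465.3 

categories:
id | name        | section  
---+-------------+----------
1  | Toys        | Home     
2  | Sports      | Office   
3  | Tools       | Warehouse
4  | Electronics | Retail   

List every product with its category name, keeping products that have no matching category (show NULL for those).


LEFT JOIN keeps every row from products (the left table); where category_id has no match in categories, the category columns become NULL. Walk through each product:
  - product 1 (Keyboard): category_id=1 -> matches Toys
  - product 2 (Desk): category_id=1 -> matches Toys
  - product 3 (Charger): category_id=NULL, no match -> kept with NULL
  - product 4 (Monitor): category_id=NULL, no match -> kept with NULL
  - product 5 (Laptop): category_id=4 -> matches Electronics
All 5 rows appear; 2 have NULL category.

SQL:
SELECT a.name, b.name AS category
FROM products a
LEFT JOIN categories b ON a.category_id = b.id

Result:
name     | category   
---------+------------
Keyboard | Toys       
Desk     | Toys       
Charger  | NULL       
Monitor  | NULL       
Laptop   | Electronics


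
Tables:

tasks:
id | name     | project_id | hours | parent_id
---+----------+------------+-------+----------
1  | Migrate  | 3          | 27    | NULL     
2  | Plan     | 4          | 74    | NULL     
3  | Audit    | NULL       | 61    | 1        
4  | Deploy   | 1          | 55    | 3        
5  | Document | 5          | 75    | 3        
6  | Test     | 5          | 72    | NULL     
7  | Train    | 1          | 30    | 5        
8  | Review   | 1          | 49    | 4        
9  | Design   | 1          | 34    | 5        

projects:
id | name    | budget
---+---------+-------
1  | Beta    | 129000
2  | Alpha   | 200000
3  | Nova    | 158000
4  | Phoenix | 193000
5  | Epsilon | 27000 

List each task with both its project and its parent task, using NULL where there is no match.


Two LEFT JOINs from the same base table tasks: one to projects via project_id, one to tasks itself via parent_id. Both are LEFT so every task is preserved.
Match against projects:
  - task 1 (Migrate): project_id=3 -> matches Nova
  - task 2 (Plan): project_id=4 -> matches Phoenix
  - task 3 (Audit): project_id=NULL, no match -> kept with NULL
  - task 4 (Deploy): project_id=1 -> matches Beta
  - task 5 (Document): project_id=5 -> matches Epsilon
  - task 6 (Test): project_id=5 -> matches Epsilon
  - task 7 (Train): project_id=1 -> matches Beta
  - task 8 (Review): project_id=1 -> matches Beta
  - task 9 (Design): project_id=1 -> matches Beta
Match against tasks (self):
  - task 1 (Migrate): parent_id=NULL -> NULL
  - task 2 (Plan): parent_id=NULL -> NULL
  - task 3 (Audit): parent_id=1 -> Migrate
  - task 4 (Deploy): parent_id=3 -> Audit
  - task 5 (Document): parent_id=3 -> Audit
  - task 6 (Test): parent_id=NULL -> NULL
  - task 7 (Train): parent_id=5 -> Document
  - task 8 (Review): parent_id=4 -> Deploy
  - task 9 (Design): parent_id=5 -> Document

SQL:
SELECT a.name, b.name AS project, c.name AS parent
FROM tasks a
LEFT JOIN projects b ON a.project_id = b.id
LEFT JOIN tasks c ON a.parent_id = c.id

Result:
name     | project | parent  
---------+---------+---------
Migrate  | Nova    | NULL    
Plan     | Phoenix | NULL    
Audit    | NULL    | Migrate 
Deploy   | Beta    | Audit   
Document | Epsilon | Audit   
Test     | Epsilon | NULL    
Train    | Beta    | Document
Review   | Beta    | Deploy  
Design   | Beta    | Document


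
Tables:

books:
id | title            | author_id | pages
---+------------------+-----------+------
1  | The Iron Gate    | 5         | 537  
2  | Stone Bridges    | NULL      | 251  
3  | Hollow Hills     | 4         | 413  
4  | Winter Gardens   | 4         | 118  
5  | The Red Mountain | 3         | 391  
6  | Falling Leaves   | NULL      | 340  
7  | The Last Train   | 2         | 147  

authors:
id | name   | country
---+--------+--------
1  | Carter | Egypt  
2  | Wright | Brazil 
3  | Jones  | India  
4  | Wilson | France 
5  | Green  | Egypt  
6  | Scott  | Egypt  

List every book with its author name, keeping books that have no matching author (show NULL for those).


LEFT JOIN keeps every row from books (the left table); where author_id has no match in authors, the author columns become NULL. Walk through each book:
  - book 1 (The Iron Gate): author_id=5 -> matches Green
  - book 2 (Stone Bridges): author_id=NULL, no match -> kept with NULL
  - book 3 (Hollow Hills): author_id=4 -> matches Wilson
  - book 4 (Winter Gardens): author_id=4 -> matches Wilson
  - book 5 (The Red Mountain): author_id=3 -> matches Jones
  - book 6 (Falling Leaves): author_id=NULL, no match -> kept with NULL
  - book 7 (The Last Train): author_id=2 -> matches Wright
All 7 rows appear; 2 have NULL author.

SQL:
SELECT a.title, b.name AS author
FROM books a
LEFT JOIN authors b ON a.author_id = b.id

Result:
title            | author
-----------------+-------
The Iron Gate    | Green 
Stone Bridges    | NULL  
Hollow Hills     | Wilson
Winter Gardens   | Wilson
The Red Mountain | Jones 
Falling Leaves   | NULL  
The Last Train   | Wright


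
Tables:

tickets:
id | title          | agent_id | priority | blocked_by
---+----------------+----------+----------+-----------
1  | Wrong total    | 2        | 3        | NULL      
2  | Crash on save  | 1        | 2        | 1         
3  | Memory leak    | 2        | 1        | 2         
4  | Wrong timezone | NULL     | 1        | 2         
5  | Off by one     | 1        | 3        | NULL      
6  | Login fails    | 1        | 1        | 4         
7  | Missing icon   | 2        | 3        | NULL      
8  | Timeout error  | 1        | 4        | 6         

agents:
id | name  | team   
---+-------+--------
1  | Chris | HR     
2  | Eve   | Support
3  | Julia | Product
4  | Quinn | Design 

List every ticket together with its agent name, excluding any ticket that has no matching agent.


INNER JOIN keeps only tickets rows whose agent_id matches an id in agents. Walk through each ticket:
  - ticket 1 (Wrong total): agent_id=2 -> matches Eve
  - ticket 2 (Crash on save): agent_id=1 -> matches Chris
  - ticket 3 (Memory leak): agent_id=2 -> matches Eve
  - ticket 4 (Wrong timezone): agent_id=NULL, no match -> dropped
  - ticket 5 (Off by one): agent_id=1 -> matches Chris
  - ticket 6 (Login fails): agent_id=1 -> matches Chris
  - ticket 7 (Missing icon): agent_id=2 -> matches Eve
  - ticket 8 (Timeout error): agent_id=1 -> matches Chris
So 1 of 8 rows is dropped.

SQL:
SELECT a.title, b.name AS agent
FROM tickets a
INNER JOIN agents b ON a.agent_id = b.id

Result:
title         | agent
--------------+------
Wrong total   | Eve  
Crash on save | Chris
Memory leak   | Eve  
Off by one    | Chris
Login fails   | Chris
Missing icon  | Eve  
Timeout error | Chris


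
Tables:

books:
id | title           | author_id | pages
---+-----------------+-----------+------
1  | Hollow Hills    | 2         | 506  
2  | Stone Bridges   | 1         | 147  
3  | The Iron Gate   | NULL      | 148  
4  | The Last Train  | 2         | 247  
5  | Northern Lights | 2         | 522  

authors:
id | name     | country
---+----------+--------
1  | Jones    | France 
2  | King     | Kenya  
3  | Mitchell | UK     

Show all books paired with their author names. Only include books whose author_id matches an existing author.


INNER JOIN keeps only books rows whose author_id matches an id in authors. Walk through each book:
  - book 1 (Hollow Hills): author_id=2 -> matches King
  - book 2 (Stone Bridges): author_id=1 -> matches Jones
  - book 3 (The Iron Gate): author_id=NULL, no match -> dropped
  - book 4 (The Last Train): author_id=2 -> matches King
  - book 5 (Northern Lights): author_id=2 -> matches King
So 1 of 5 rows is dropped.

SQL:
SELECT a.title, b.name AS author
FROM books a
INNER JOIN authors b ON a.author_id = b.id

Result:
title           | author
----------------+-------
Hollow Hills    | King  
Stone Bridges   | Jones 
The Last Train  | King  
Northern Lights | King  


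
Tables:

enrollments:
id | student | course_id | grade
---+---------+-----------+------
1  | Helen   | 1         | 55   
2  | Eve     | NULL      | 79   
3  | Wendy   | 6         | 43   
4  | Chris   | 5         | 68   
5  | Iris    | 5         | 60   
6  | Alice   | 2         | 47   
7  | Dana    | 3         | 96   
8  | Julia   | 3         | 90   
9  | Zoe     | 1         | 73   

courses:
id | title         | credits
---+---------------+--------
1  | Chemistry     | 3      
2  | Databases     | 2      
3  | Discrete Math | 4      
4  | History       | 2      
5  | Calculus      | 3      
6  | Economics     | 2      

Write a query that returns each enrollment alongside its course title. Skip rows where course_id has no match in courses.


INNER JOIN keeps only enrollments rows whose course_id matches an id in courses. Walk through each enrollment:
  - enrollment 1 (Helen): course_id=1 -> matches Chemistry
  - enrollment 2 (Eve): course_id=NULL, no match -> dropped
  - enrollment 3 (Wendy): course_id=6 -> matches Economics
  - enrollment 4 (Chris): course_id=5 -> matches Calculus
  - enrollment 5 (Iris): course_id=5 -> matches Calculus
  - enrollment 6 (Alice): course_id=2 -> matches Databases
  - enrollment 7 (Dana): course_id=3 -> matches Discrete Math
  - enrollment 8 (Julia): course_id=3 -> matches Discrete Math
  - enrollment 9 (Zoe): course_id=1 -> matches Chemistry
So 1 of 9 rows is dropped.

SQL:
SELECT a.student, b.title AS course
FROM enrollments a
INNER JOIN courses b ON a.course_id = b.id

Result:
student | course       
--------+--------------
Helen   | Chemistry    
Wendy   | Economics    
Chris   | Calculus     
Iris    | Calculus     
Alice   | Databases    
Dana    | Discrete Math
Julia   | Discrete Math
Zoe     | Chemistry    


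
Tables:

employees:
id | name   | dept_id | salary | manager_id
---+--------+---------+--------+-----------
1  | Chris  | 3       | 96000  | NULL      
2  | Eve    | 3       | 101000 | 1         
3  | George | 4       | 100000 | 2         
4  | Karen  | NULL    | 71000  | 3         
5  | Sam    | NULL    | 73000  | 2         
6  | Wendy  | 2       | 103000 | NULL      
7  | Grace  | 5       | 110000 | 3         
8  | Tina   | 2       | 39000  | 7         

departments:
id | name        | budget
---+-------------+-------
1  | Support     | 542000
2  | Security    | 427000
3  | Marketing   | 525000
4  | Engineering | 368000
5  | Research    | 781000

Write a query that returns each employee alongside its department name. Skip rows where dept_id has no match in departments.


INNER JOIN keeps only employees rows whose dept_id matches an id in departments. Walk through each employee:
  - employee 1 (Chris): dept_id=3 -> matches Marketing
  - employee 2 (Eve): dept_id=3 -> matches Marketing
  - employee 3 (George): dept_id=4 -> matches Engineering
  - employee 4 (Karen): dept_id=NULL, no match -> dropped
  - employee 5 (Sam): dept_id=NULL, no match -> dropped
  - employee 6 (Wendy): dept_id=2 -> matches Security
  - employee 7 (Grace): dept_id=5 -> matches Research
  - employee 8 (Tina): dept_id=2 -> matches Security
So 2 of 8 rows are dropped.

SQL:
SELECT a.name, b.name AS department
FROM employees a
INNER JOIN departments b ON a.dept_id = b.id

Result:
name   | department 
-------+------------
Chris  | Marketing  
Eve    | Marketing  
George | Engineering
Wendy  | Security   
Grace  | Research   
Tina   | Security   


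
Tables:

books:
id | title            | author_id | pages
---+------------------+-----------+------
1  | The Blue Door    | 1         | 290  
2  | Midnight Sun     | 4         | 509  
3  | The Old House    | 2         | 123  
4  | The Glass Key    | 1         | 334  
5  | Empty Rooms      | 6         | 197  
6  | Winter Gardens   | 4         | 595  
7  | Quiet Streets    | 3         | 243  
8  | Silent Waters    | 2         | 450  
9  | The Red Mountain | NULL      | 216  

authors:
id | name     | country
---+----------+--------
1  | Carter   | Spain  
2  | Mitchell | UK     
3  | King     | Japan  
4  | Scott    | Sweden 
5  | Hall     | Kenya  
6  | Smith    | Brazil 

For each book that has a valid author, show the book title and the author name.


INNER JOIN keeps only books rows whose author_id matches an id in authors. Walk through each book:
  - book 1 (The Blue Door): author_id=1 -> matches Carter
  - book 2 (Midnight Sun): author_id=4 -> matches Scott
  - book 3 (The Old House): author_id=2 -> matches Mitchell
  - book 4 (The Glass Key): author_id=1 -> matches Carter
  - book 5 (Empty Rooms): author_id=6 -> matches Smith
  - book 6 (Winter Gardens): author_id=4 -> matches Scott
  - book 7 (Quiet Streets): author_id=3 -> matches King
  - book 8 (Silent Waters): author_id=2 -> matches Mitchell
  - book 9 (The Red Mountain): author_id=NULL, no match -> dropped
So 1 of 9 rows is dropped.

SQL:
SELECT a.title, b.name AS author
FROM books a
INNER JOIN authors b ON a.author_id = b.id

Result:
title          | author  
---------------+---------
The Blue Door  | Carter  
Midnight Sun   | Scott   
The Old House  | Mitchell
The Glass Key  | Carter  
Empty Rooms    | Smith   
Winter Gardens | Scott   
Quiet Streets  | King    
Silent Waters  | Mitchell


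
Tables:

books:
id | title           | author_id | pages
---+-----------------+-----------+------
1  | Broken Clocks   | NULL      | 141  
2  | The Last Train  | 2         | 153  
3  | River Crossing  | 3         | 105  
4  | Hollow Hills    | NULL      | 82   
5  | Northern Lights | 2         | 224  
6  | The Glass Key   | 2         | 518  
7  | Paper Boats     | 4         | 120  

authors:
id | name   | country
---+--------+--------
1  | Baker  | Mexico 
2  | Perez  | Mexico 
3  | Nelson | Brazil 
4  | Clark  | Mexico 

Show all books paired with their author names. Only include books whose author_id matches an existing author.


INNER JOIN keeps only books rows whose author_id matches an id in authors. Walk through each book:
  - book 1 (Broken Clocks): author_id=NULL, no match -> dropped
  - book 2 (The Last Train): author_id=2 -> matches Perez
  - book 3 (River Crossing): author_id=3 -> matches Nelson
  - book 4 (Hollow Hills): author_id=NULL, no match -> dropped
  - book 5 (Northern Lights): author_id=2 -> matches Perez
  - book 6 (The Glass Key): author_id=2 -> matches Perez
  - book 7 (Paper Boats): author_id=4 -> matches Clark
So 2 of 7 rows are dropped.

SQL:
SELECT a.title, b.name AS author
FROM books a
INNER JOIN authors b ON a.author_id = b.id

Result:
title           | author
----------------+-------
The Last Train  | Perez 
River Crossing  | Nelson
Northern Lights | Perez 
The Glass Key   | Perez 
Paper Boats     | Clark 


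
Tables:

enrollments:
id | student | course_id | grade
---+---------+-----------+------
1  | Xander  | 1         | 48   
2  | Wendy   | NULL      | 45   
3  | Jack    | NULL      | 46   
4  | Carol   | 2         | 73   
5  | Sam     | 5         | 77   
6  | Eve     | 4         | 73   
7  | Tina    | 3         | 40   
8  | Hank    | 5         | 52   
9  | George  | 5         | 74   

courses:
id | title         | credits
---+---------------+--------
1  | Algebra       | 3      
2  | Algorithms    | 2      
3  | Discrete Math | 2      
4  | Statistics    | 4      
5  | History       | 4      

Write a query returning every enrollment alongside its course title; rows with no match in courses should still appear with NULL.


LEFT JOIN keeps every row from enrollments (the left table); where course_id has no match in courses, the course columns become NULL. Walk through each enrollment:
  - enrollment 1 (Xander): course_id=1 -> matches Algebra
  - enrollment 2 (Wendy): course_id=NULL, no match -> kept with NULL
  - enrollment 3 (Jack): course_id=NULL, no match -> kept with NULL
  - enrollment 4 (Carol): course_id=2 -> matches Algorithms
  - enrollment 5 (Sam): course_id=5 -> matches History
  - enrollment 6 (Eve): course_id=4 -> matches Statistics
  - enrollment 7 (Tina): course_id=3 -> matches Discrete Math
  - enrollment 8 (Hank): course_id=5 -> matches History
  - enrollment 9 (George): course_id=5 -> matches History
All 9 rows appear; 2 have NULL course.

SQL:
SELECT a.student, b.title AS course
FROM enrollments a
LEFT JOIN courses b ON a.course_id = b.id

Result:
student | course       
--------+--------------
Xander  | Algebra      
Wendy   | NULL         
Jack    | NULL         
Carol   | Algorithms   
Sam     | History      
Eve     | Statistics   
Tina    | Discrete Math
Hank    | History      
George  | History      


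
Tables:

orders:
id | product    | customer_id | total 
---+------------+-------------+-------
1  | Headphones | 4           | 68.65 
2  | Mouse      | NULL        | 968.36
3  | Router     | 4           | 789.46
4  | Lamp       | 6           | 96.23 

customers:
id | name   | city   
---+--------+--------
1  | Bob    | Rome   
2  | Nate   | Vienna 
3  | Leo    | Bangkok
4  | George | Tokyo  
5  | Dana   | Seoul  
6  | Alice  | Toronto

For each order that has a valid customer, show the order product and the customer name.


INNER JOIN keeps only orders rows whose customer_id matches an id in customers. Walk through each order:
  - order 1 (Headphones): customer_id=4 -> matches George
  - order 2 (Mouse): customer_id=NULL, no match -> dropped
  - order 3 (Router): customer_id=4 -> matches George
  - order 4 (Lamp): customer_id=6 -> matches Alice
So 1 of 4 rows is dropped.

SQL:
SELECT a.product, b.name AS customer
FROM orders a
INNER JOIN customers b ON a.customer_id = b.id

Result:
product    | customer
-----------+---------
Headphones | George  
Router     | George  
Lamp       | Alice   


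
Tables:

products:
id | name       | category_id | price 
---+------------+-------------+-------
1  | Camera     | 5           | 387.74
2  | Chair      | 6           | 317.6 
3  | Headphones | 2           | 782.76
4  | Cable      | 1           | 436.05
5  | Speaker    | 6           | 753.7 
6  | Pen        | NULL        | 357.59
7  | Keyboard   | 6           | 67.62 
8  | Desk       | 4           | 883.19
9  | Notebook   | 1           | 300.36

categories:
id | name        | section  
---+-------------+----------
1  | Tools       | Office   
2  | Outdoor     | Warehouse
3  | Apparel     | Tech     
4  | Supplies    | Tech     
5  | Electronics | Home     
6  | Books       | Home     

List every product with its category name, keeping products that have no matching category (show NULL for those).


LEFT JOIN keeps every row from products (the left table); where category_id has no match in categories, the category columns become NULL. Walk through each product:
  - product 1 (Camera): category_id=5 -> matches Electronics
  - product 2 (Chair): category_id=6 -> matches Books
  - product 3 (Headphones): category_id=2 -> matches Outdoor
  - product 4 (Cable): category_id=1 -> matches Tools
  - product 5 (Speaker): category_id=6 -> matches Books
  - product 6 (Pen): category_id=NULL, no match -> kept with NULL
  - product 7 (Keyboard): category_id=6 -> matches Books
  - product 8 (Desk): category_id=4 -> matches Supplies
  - product 9 (Notebook): category_id=1 -> matches Tools
All 9 rows appear; 1 has NULL category.

SQL:
SELECT a.name, b.name AS category
FROM products a
LEFT JOIN categories b ON a.category_id = b.id

Result:
name       | category   
-----------+------------
Camera     | Electronics
Chair      | Books      
Headphones | Outdoor    
Cable      | Tools      
Speaker    | Books      
Pen        | NULL       
Keyboard   | Books      
Desk       | Supplies   
Notebook   | Tools      


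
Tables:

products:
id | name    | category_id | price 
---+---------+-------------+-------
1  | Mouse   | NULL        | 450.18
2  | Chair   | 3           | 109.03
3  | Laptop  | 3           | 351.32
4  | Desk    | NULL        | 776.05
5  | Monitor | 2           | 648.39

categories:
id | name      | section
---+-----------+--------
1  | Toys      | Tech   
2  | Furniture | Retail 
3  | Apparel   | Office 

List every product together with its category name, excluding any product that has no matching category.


INNER JOIN keeps only products rows whose category_id matches an id in categories. Walk through each product:
  - product 1 (Mouse): category_id=NULL, no match -> dropped
  - product 2 (Chair): category_id=3 -> matches Apparel
  - product 3 (Laptop): category_id=3 -> matches Apparel
  - product 4 (Desk): category_id=NULL, no match -> dropped
  - product 5 (Monitor): category_id=2 -> matches Furniture
So 2 of 5 rows are dropped.

SQL:
SELECT a.name, b.name AS category
FROM products a
INNER JOIN categories b ON a.category_id = b.id

Result:
name    | category 
--------+----------
Chair   | Apparel  
Laptop  | Apparel  
Monitor | Furniture


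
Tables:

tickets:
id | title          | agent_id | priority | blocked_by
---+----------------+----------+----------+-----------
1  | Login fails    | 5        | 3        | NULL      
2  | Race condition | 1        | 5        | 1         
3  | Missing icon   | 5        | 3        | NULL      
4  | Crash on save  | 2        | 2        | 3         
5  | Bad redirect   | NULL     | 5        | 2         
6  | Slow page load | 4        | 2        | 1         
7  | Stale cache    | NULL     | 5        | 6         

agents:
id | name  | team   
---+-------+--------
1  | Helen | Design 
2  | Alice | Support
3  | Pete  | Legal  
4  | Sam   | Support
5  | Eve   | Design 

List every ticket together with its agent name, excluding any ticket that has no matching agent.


INNER JOIN keeps only tickets rows whose agent_id matches an id in agents. Walk through each ticket:
  - ticket 1 (Login fails): agent_id=5 -> matches Eve
  - ticket 2 (Race condition): agent_id=1 -> matches Helen
  - ticket 3 (Missing icon): agent_id=5 -> matches Eve
  - ticket 4 (Crash on save): agent_id=2 -> matches Alice
  - ticket 5 (Bad redirect): agent_id=NULL, no match -> dropped
  - ticket 6 (Slow page load): agent_id=4 -> matches Sam
  - ticket 7 (Stale cache): agent_id=NULL, no match -> dropped
So 2 of 7 rows are dropped.

SQL:
SELECT a.title, b.name AS agent
FROM tickets a
INNER JOIN agents b ON a.agent_id = b.id

Result:
title          | agent
---------------+------
Login fails    | Eve  
Race condition | Helen
Missing icon   | Eve  
Crash on save  | Alice
Slow page load | Sam  


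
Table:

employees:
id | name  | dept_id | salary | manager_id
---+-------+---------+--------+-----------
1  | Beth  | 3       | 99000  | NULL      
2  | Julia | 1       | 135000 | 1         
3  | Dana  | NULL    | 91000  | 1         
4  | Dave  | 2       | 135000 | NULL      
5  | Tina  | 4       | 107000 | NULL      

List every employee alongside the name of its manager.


This is a self-join: employees is joined to a second copy of itself, matching each row's manager_id to another row's id. Use LEFT JOIN so rows with manager_id=NULL are kept.
  - employee 1 (Beth): manager_id=NULL -> NULL
  - employee 2 (Julia): manager_id=1 -> Beth
  - employee 3 (Dana): manager_id=1 -> Beth
  - employee 4 (Dave): manager_id=NULL -> NULL
  - employee 5 (Tina): manager_id=NULL -> NULL

SQL:
SELECT a.name AS item, b.name AS manager
FROM employees a
LEFT JOIN employees b ON a.manager_id = b.id

Result:
item  | manager
------+--------
Beth  | NULL   
Julia | Beth   
Dana  | Beth   
Dave  | NULL   
Tina  | NULL   


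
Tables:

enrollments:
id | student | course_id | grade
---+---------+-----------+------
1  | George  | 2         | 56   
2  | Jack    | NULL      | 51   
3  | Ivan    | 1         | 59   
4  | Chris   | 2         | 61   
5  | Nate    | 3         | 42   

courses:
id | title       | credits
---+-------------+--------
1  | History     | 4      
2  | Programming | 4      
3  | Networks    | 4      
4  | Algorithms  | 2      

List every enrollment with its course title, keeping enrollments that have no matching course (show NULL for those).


LEFT JOIN keeps every row from enrollments (the left table); where course_id has no match in courses, the course columns become NULL. Walk through each enrollment:
  - enrollment 1 (George): course_id=2 -> matches Programming
  - enrollment 2 (Jack): course_id=NULL, no match -> kept with NULL
  - enrollment 3 (Ivan): course_id=1 -> matches History
  - enrollment 4 (Chris): course_id=2 -> matches Programming
  - enrollment 5 (Nate): course_id=3 -> matches Networks
All 5 rows appear; 1 has NULL course.

SQL:
SELECT a.student, b.title AS course
FROM enrollments a
LEFT JOIN courses b ON a.course_id = b.id

Result:
student | course     
--------+------------
George  | Programming
Jack    | NULL       
Ivan    | History    
Chris   | Programming
Nate    | Networks   


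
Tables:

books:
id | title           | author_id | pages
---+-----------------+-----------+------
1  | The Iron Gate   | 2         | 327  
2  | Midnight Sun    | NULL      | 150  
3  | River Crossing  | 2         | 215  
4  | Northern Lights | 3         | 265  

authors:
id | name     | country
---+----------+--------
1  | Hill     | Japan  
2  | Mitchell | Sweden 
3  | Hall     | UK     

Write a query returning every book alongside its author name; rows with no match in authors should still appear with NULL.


LEFT JOIN keeps every row from books (the left table); where author_id has no match in authors, the author columns become NULL. Walk through each book:
  - book 1 (The Iron Gate): author_id=2 -> matches Mitchell
  - book 2 (Midnight Sun): author_id=NULL, no match -> kept with NULL
  - book 3 (River Crossing): author_id=2 -> matches Mitchell
  - book 4 (Northern Lights): author_id=3 -> matches Hall
All 4 rows appear; 1 has NULL author.

SQL:
SELECT a.title, b.name AS author
FROM books a
LEFT JOIN authors b ON a.author_id = b.id

Result:
title           | author  
----------------+---------
The Iron Gate   | Mitchell
Midnight Sun    | NULL    
River Crossing  | Mitchell
Northern Lights | Hall    


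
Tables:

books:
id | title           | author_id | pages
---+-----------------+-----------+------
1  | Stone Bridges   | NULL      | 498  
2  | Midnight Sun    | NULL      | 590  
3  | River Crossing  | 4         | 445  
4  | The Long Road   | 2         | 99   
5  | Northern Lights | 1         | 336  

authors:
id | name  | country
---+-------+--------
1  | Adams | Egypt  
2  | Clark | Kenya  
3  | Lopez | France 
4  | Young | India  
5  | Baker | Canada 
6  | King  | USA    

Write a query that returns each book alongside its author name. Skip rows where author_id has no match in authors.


INNER JOIN keeps only books rows whose author_id matches an id in authors. Walk through each book:
  - book 1 (Stone Bridges): author_id=NULL, no match -> dropped
  - book 2 (Midnight Sun): author_id=NULL, no match -> dropped
  - book 3 (River Crossing): author_id=4 -> matches Young
  - book 4 (The Long Road): author_id=2 -> matches Clark
  - book 5 (Northern Lights): author_id=1 -> matches Adams
So 2 of 5 rows are dropped.

SQL:
SELECT a.title, b.name AS author
FROM books a
INNER JOIN authors b ON a.author_id = b.id

Result:
title           | author
----------------+-------
River Crossing  | Young 
The Long Road   | Clark 
Northern Lights | Adams 


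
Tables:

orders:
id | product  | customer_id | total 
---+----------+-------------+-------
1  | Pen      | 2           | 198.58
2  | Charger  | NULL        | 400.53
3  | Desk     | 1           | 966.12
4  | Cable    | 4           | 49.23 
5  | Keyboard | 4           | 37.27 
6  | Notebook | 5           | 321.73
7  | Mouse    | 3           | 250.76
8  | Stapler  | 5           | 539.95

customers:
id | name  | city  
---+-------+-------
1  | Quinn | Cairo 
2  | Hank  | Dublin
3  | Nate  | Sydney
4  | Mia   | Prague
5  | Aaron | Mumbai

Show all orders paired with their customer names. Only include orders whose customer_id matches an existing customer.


INNER JOIN keeps only orders rows whose customer_id matches an id in customers. Walk through each order:
  - order 1 (Pen): customer_id=2 -> matches Hank
  - order 2 (Charger): customer_id=NULL, no match -> dropped
  - order 3 (Desk): customer_id=1 -> matches Quinn
  - order 4 (Cable): customer_id=4 -> matches Mia
  - order 5 (Keyboard): customer_id=4 -> matches Mia
  - order 6 (Notebook): customer_id=5 -> matches Aaron
  - order 7 (Mouse): customer_id=3 -> matches Nate
  - order 8 (Stapler): customer_id=5 -> matches Aaron
So 1 of 8 rows is dropped.

SQL:
SELECT a.product, b.name AS customer
FROM orders a
INNER JOIN customers b ON a.customer_id = b.id

Result:
product  | customer
---------+---------
Pen      | Hank    
Desk     | Quinn   
Cable    | Mia     
Keyboard | Mia     
Notebook | Aaron   
Mouse    | Nate    
Stapler  | Aaron   


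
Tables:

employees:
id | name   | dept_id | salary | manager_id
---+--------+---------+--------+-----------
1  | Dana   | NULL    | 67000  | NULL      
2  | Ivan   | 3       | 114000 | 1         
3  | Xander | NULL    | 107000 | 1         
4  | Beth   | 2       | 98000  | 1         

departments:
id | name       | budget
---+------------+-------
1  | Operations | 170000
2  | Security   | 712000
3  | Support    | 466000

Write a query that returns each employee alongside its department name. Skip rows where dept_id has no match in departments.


INNER JOIN keeps only employees rows whose dept_id matches an id in departments. Walk through each employee:
  - employee 1 (Dana): dept_id=NULL, no match -> dropped
  - employee 2 (Ivan): dept_id=3 -> matches Support
  - employee 3 (Xander): dept_id=NULL, no match -> dropped
  - employee 4 (Beth): dept_id=2 -> matches Security
So 2 of 4 rows are dropped.

SQL:
SELECT a.name, b.name AS department
FROM employees a
INNER JOIN departments b ON a.dept_id = b.id

Result:
name | department
-----+-----------
Ivan | Support   
Beth | Security  


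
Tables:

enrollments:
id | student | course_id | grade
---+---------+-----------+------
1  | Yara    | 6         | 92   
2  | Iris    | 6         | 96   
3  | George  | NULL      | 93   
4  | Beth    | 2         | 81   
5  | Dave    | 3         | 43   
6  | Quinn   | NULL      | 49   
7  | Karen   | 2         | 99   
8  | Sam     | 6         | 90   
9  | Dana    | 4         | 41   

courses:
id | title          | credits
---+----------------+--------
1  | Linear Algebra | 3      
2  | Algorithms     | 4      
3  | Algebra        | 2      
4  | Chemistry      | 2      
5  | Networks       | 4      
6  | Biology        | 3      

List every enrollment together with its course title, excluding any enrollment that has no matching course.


INNER JOIN keeps only enrollments rows whose course_id matches an id in courses. Walk through each enrollment:
  - enrollment 1 (Yara): course_id=6 -> matches Biology
  - enrollment 2 (Iris): course_id=6 -> matches Biology
  - enrollment 3 (George): course_id=NULL, no match -> dropped
  - enrollment 4 (Beth): course_id=2 -> matches Algorithms
  - enrollment 5 (Dave): course_id=3 -> matches Algebra
  - enrollment 6 (Quinn): course_id=NULL, no match -> dropped
  - enrollment 7 (Karen): course_id=2 -> matches Algorithms
  - enrollment 8 (Sam): course_id=6 -> matches Biology
  - enrollment 9 (Dana): course_id=4 -> matches Chemistry
So 2 of 9 rows are dropped.

SQL:
SELECT a.student, b.title AS course
FROM enrollments a
INNER JOIN courses b ON a.course_id = b.id

Result:
student | course    
--------+-----------
Yara    | Biology   
Iris    | Biology   
Beth    | Algorithms
Dave    | Algebra   
Karen   | Algorithms
Sam     | Biology   
Dana    | Chemistry 


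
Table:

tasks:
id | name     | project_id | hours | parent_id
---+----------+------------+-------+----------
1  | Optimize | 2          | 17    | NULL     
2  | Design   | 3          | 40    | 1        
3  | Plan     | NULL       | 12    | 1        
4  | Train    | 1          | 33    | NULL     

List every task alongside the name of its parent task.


This is a self-join: tasks is joined to a second copy of itself, matching each row's parent_id to another row's id. Use LEFT JOIN so rows with parent_id=NULL are kept.
  - task 1 (Optimize): parent_id=NULL -> NULL
  - task 2 (Design): parent_id=1 -> Optimize
  - task 3 (Plan): parent_id=1 -> Optimize
  - task 4 (Train): parent_id=NULL -> NULL

SQL:
SELECT a.name AS item, b.name AS parent
FROM tasks a
LEFT JOIN tasks b ON a.parent_id = b.id

Result:
item     | parent  
---------+---------
Optimize | NULL    
Design   | Optimize
Plan     | Optimize
Train    | NULL    


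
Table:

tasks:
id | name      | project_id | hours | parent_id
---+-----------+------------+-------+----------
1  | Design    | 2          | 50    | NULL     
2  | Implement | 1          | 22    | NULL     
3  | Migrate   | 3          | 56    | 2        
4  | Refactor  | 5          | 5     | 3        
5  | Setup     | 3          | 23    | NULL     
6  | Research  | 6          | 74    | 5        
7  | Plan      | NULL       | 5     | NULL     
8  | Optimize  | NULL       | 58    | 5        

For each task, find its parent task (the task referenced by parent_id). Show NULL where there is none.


This is a self-join: tasks is joined to a second copy of itself, matching each row's parent_id to another row's id. Use LEFT JOIN so rows with parent_id=NULL are kept.
  - task 1 (Design): parent_id=NULL -> NULL
  - task 2 (Implement): parent_id=NULL -> NULL
  - task 3 (Migrate): parent_id=2 -> Implement
  - task 4 (Refactor): parent_id=3 -> Migrate
  - task 5 (Setup): parent_id=NULL -> NULL
  - task 6 (Research): parent_id=5 -> Setup
  - task 7 (Plan): parent_id=NULL -> NULL
  - task 8 (Optimize): parent_id=5 -> Setup

SQL:
SELECT a.name AS item, b.name AS parent
FROM tasks a
LEFT JOIN tasks b ON a.parent_id = b.id

Result:
item      | parent   
----------+----------
Design    | NULL     
Implement | NULL     
Migrate   | Implement
Refactor  | Migrate  
Setup     | NULL     
Research  | Setup    
Plan      | NULL     
Optimize  | Setup    


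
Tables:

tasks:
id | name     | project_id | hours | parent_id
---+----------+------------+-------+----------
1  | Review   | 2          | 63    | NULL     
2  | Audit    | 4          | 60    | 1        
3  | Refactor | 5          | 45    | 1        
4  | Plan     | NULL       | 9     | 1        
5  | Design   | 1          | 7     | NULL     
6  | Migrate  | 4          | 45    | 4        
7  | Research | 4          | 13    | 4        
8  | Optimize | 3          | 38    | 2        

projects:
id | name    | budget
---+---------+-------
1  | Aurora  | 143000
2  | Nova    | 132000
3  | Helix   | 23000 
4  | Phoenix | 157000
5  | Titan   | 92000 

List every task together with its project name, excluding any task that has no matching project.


INNER JOIN keeps only tasks rows whose project_id matches an id in projects. Walk through each task:
  - task 1 (Review): project_id=2 -> matches Nova
  - task 2 (Audit): project_id=4 -> matches Phoenix
  - task 3 (Refactor): project_id=5 -> matches Titan
  - task 4 (Plan): project_id=NULL, no match -> dropped
  - task 5 (Design): project_id=1 -> matches Aurora
  - task 6 (Migrate): project_id=4 -> matches Phoenix
  - task 7 (Research): project_id=4 -> matches Phoenix
  - task 8 (Optimize): project_id=3 -> matches Helix
So 1 of 8 rows is dropped.

SQL:
SELECT a.name, b.name AS project
FROM tasks a
INNER JOIN projects b ON a.project_id = b.id

Result:
name     | project
---------+--------
Review   | Nova   
Audit    | Phoenix
Refactor | Titan  
Design   | Aurora 
Migrate  | Phoenix
Research | Phoenix
Optimize | Helix  


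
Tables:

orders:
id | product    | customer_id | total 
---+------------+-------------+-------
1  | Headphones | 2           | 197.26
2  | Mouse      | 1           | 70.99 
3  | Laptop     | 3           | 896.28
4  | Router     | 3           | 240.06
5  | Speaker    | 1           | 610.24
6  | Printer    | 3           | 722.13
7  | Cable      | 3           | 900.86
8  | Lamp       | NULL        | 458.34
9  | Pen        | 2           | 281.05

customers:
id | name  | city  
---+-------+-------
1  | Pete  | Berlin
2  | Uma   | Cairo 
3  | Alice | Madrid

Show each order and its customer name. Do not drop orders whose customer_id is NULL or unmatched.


LEFT JOIN keeps every row from orders (the left table); where customer_id has no match in customers, the customer columns become NULL. Walk through each order:
  - order 1 (Headphones): customer_id=2 -> matches Uma
  - order 2 (Mouse): customer_id=1 -> matches Pete
  - order 3 (Laptop): customer_id=3 -> matches Alice
  - order 4 (Router): customer_id=3 -> matches Alice
  - order 5 (Speaker): customer_id=1 -> matches Pete
  - order 6 (Printer): customer_id=3 -> matches Alice
  - order 7 (Cable): customer_id=3 -> matches Alice
  - order 8 (Lamp): customer_id=NULL, no match -> kept with NULL
  - order 9 (Pen): customer_id=2 -> matches Uma
All 9 rows appear; 1 has NULL customer.

SQL:
SELECT a.product, b.name AS customer
FROM orders a
LEFT JOIN customers b ON a.customer_id = b.id

Result:
product    | customer
-----------+---------
Headphones | Uma     
Mouse      | Pete    
Laptop     | Alice   
Router     | Alice   
Speaker    | Pete    
Printer    | Alice   
Cable      | Alice   
Lamp       | NULL    
Pen        | Uma     


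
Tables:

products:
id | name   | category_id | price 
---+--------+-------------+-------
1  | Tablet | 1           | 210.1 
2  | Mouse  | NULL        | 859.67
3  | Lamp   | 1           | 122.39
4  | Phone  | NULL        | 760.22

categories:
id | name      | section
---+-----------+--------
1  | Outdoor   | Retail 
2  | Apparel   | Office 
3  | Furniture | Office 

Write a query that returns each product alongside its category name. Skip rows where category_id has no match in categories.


INNER JOIN keeps only products rows whose category_id matches an id in categories. Walk through each product:
  - product 1 (Tablet): category_id=1 -> matches Outdoor
  - product 2 (Mouse): category_id=NULL, no match -> dropped
  - product 3 (Lamp): category_id=1 -> matches Outdoor
  - product 4 (Phone): category_id=NULL, no match -> dropped
So 2 of 4 rows are dropped.

SQL:
SELECT a.name, b.name AS category
FROM products a
INNER JOIN categories b ON a.category_id = b.id

Result:
name   | category
-------+---------
Tablet | Outdoor 
Lamp   | Outdoor 


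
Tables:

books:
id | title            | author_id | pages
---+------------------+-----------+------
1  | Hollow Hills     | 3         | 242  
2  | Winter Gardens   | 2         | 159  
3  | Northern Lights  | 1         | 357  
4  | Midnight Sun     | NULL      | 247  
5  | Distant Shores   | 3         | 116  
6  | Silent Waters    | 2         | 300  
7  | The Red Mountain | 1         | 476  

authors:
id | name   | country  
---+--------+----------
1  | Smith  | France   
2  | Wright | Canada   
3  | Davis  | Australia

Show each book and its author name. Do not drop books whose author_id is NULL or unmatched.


LEFT JOIN keeps every row from books (the left table); where author_id has no match in authors, the author columns become NULL. Walk through each book:
  - book 1 (Hollow Hills): author_id=3 -> matches Davis
  - book 2 (Winter Gardens): author_id=2 -> matches Wright
  - book 3 (Northern Lights): author_id=1 -> matches Smith
  - book 4 (Midnight Sun): author_id=NULL, no match -> kept with NULL
  - book 5 (Distant Shores): author_id=3 -> matches Davis
  - book 6 (Silent Waters): author_id=2 -> matches Wright
  - book 7 (The Red Mountain): author_id=1 -> matches Smith
All 7 rows appear; 1 has NULL author.

SQL:
SELECT a.title, b.name AS author
FROM books a
LEFT JOIN authors b ON a.author_id = b.id

Result:
title            | author
-----------------+-------
Hollow Hills     | Davis 
Winter Gardens   | Wright
Northern Lights  | Smith 
Midnight Sun     | NULL  
Distant Shores   | Davis 
Silent Waters    | Wright
The Red Mountain | Smith 
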